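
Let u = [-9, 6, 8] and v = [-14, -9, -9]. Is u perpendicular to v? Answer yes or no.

u · v = (-9)·(-14) + 6·(-9) + 8·(-9) = 126 - 54 - 72 = 0
Zero, so the vectors are orthogonal.

yes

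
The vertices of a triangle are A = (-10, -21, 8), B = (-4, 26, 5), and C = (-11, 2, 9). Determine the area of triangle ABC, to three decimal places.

109.190

AB = (6, 47, -3),  AC = (-1, 23, 1)
i: 47·1 - (-3)·23 = 47 - (-69) = 116
j: (-3)·(-1) - 6·1 = 3 - 6 = -3
k: 6·23 - 47·(-1) = 138 - (-47) = 185
AB × AC = (116, -3, 185)
|AB × AC| = √47690 ≈ 218.3804
area = ½ · 218.3804 ≈ 109.190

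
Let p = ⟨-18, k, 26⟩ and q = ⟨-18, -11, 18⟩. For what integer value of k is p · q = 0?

p · q = (-18)·(-18) + k·(-11) + 26·18 = 792 - 11k
Set equal to 0: -11k = -792, so k = 72.

72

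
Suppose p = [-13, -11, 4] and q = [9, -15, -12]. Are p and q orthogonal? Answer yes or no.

p · q = (-13)·9 + (-11)·(-15) + 4·(-12) = -117 + 165 - 48 = 0
Zero, so the vectors are orthogonal.

yes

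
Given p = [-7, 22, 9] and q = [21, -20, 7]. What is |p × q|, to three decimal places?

521.425

i: 22·7 - 9·(-20) = 154 - (-180) = 334
j: 9·21 - (-7)·7 = 189 - (-49) = 238
k: (-7)·(-20) - 22·21 = 140 - 462 = -322
p × q = (334, 238, -322)
|p × q| = √(334² + 238² + (-322)²) = √271884 ≈ 521.4250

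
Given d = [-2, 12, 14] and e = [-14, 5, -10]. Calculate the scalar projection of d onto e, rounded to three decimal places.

d · e = (-2)·(-14) + 12·5 + 14·(-10) = 28 + 60 - 140 = -52
|e| = √(196 + 25 + 100) = √321 ≈ 17.9165
comp_e d = -52 / √321 ≈ -2.902

-2.902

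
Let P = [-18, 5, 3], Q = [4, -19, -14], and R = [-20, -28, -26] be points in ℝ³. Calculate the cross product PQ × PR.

(135, 672, -774)

PQ = (22, -24, -17)
PR = (-2, -33, -29)
i: (-24)·(-29) - (-17)·(-33) = 696 - 561 = 135
j: (-17)·(-2) - 22·(-29) = 34 - (-638) = 672
k: 22·(-33) - (-24)·(-2) = -726 - 48 = -774
PQ × PR = (135, 672, -774)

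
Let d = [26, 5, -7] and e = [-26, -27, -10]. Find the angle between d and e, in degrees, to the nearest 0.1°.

134.2

d · e = 26·(-26) + 5·(-27) + (-7)·(-10) = -676 - 135 + 70 = -741
|d|² = 676 + 25 + 49 = 750,  |d| = √750 ≈ 27.386128
|e|² = 676 + 729 + 100 = 1505,  |e| = √1505 ≈ 38.794329
cos θ = -741 / (27.386128 · 38.794329) ≈ -0.69746
θ = arccos(-0.69746) ≈ 134.2°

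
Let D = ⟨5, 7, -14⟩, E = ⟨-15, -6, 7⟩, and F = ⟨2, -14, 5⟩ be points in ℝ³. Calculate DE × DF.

DE = (-20, -13, 21)
DF = (-3, -21, 19)
i: (-13)·19 - 21·(-21) = -247 - (-441) = 194
j: 21·(-3) - (-20)·19 = -63 - (-380) = 317
k: (-20)·(-21) - (-13)·(-3) = 420 - 39 = 381
DE × DF = (194, 317, 381)

(194, 317, 381)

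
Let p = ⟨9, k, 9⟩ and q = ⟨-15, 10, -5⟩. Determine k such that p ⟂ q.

p · q = 9·(-15) + k·10 + 9·(-5) = -180 + 10k
Set equal to 0: 10k = 180, so k = 18.

18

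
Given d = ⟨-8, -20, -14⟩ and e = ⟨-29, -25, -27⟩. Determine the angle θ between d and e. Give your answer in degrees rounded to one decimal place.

22.7

d · e = (-8)·(-29) + (-20)·(-25) + (-14)·(-27) = 232 + 500 + 378 = 1110
|d|² = 64 + 400 + 196 = 660,  |d| = √660 ≈ 25.690465
|e|² = 841 + 625 + 729 = 2195,  |e| = √2195 ≈ 46.850827
cos θ = 1110 / (25.690465 · 46.850827) ≈ 0.92222
θ = arccos(0.92222) ≈ 22.7°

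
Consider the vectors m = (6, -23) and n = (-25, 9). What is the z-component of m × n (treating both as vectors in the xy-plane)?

-521

6·9 - (-23)·(-25) = 54 - 575 = -521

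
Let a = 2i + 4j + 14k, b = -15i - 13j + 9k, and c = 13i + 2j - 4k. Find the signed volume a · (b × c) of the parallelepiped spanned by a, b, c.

2242

b × c:
i: (-13)·(-4) - 9·2 = 52 - 18 = 34
j: 9·13 - (-15)·(-4) = 117 - 60 = 57
k: (-15)·2 - (-13)·13 = -30 - (-169) = 139
b × c = (34, 57, 139)
a · (b × c) = 2·34 + 4·57 + 14·139 = 68 + 228 + 1946 = 2242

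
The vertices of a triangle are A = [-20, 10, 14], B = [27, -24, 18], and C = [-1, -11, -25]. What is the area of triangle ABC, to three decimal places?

AB = (47, -34, 4),  AC = (19, -21, -39)
i: (-34)·(-39) - 4·(-21) = 1326 - (-84) = 1410
j: 4·19 - 47·(-39) = 76 - (-1833) = 1909
k: 47·(-21) - (-34)·19 = -987 - (-646) = -341
AB × AC = (1410, 1909, -341)
|AB × AC| = √5748662 ≈ 2397.6368
area = ½ · 2397.6368 ≈ 1198.818

1198.818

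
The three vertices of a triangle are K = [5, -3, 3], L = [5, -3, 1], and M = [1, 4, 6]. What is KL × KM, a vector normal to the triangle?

(14, 8, 0)

KL = (0, 0, -2)
KM = (-4, 7, 3)
i: 0·3 - (-2)·7 = 0 - (-14) = 14
j: (-2)·(-4) - 0·3 = 8 - 0 = 8
k: 0·7 - 0·(-4) = 0 - 0 = 0
KL × KM = (14, 8, 0)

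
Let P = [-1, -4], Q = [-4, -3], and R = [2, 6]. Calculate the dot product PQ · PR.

PQ = Q − P = (-3, 1)
PR = R − P = (3, 10)
PQ · PR = (-3)·3 + 1·10 = -9 + 10 = 1

1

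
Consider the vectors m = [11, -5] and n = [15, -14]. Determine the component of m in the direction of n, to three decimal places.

11.453

m · n = 11·15 + (-5)·(-14) = 165 + 70 = 235
|n| = √(225 + 196) = √421 ≈ 20.5183
comp_n m = 235 / √421 ≈ 11.453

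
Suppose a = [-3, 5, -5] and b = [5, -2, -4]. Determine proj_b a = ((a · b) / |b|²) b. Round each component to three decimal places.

a · b = (-3)·5 + 5·(-2) + (-5)·(-4) = -15 - 10 + 20 = -5
|b|² = 25 + 4 + 16 = 45
proj_b a = (-5/45) · (5, -2, -4) ≈ (-0.556, 0.222, 0.444)

(-0.556, 0.222, 0.444)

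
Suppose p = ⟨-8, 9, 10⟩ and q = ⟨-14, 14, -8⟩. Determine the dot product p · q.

p · q = (-8)·(-14) + 9·14 + 10·(-8) = 112 + 126 - 80 = 158

158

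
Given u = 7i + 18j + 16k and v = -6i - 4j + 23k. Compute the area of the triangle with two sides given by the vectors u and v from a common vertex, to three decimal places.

i: 18·23 - 16·(-4) = 414 - (-64) = 478
j: 16·(-6) - 7·23 = -96 - 161 = -257
k: 7·(-4) - 18·(-6) = -28 - (-108) = 80
u × v = (478, -257, 80)
|u × v| = √(478² + (-257)² + 80²) = √300933 ≈ 548.5736
area = ½ · 548.5736 ≈ 274.287

274.287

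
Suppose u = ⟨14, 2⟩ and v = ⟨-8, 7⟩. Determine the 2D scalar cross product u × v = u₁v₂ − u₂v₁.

114

14·7 - 2·(-8) = 98 - (-16) = 114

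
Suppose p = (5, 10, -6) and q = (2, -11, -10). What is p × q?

(-166, 38, -75)

i: 10·(-10) - (-6)·(-11) = -100 - 66 = -166
j: (-6)·2 - 5·(-10) = -12 - (-50) = 38
k: 5·(-11) - 10·2 = -55 - 20 = -75
p × q = (-166, 38, -75)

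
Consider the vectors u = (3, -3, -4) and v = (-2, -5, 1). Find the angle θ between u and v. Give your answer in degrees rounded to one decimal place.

81.0

u · v = 3·(-2) + (-3)·(-5) + (-4)·1 = -6 + 15 - 4 = 5
|u|² = 9 + 9 + 16 = 34,  |u| = √34 ≈ 5.830952
|v|² = 4 + 25 + 1 = 30,  |v| = √30 ≈ 5.477226
cos θ = 5 / (5.830952 · 5.477226) ≈ 0.15656
θ = arccos(0.15656) ≈ 81.0°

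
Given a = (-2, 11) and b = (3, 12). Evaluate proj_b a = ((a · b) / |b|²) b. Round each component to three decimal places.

a · b = (-2)·3 + 11·12 = -6 + 132 = 126
|b|² = 9 + 144 = 153
proj_b a = (126/153) · (3, 12) ≈ (2.471, 9.882)

(2.471, 9.882)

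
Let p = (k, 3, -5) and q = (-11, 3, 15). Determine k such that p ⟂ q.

-6

p · q = k·(-11) + 3·3 + (-5)·15 = -66 - 11k
Set equal to 0: -11k = 66, so k = -6.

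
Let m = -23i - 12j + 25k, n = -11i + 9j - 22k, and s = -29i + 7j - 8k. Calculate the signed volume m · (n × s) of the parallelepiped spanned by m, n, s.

-3886

n × s:
i: 9·(-8) - (-22)·7 = -72 - (-154) = 82
j: (-22)·(-29) - (-11)·(-8) = 638 - 88 = 550
k: (-11)·7 - 9·(-29) = -77 - (-261) = 184
n × s = (82, 550, 184)
m · (n × s) = (-23)·82 + (-12)·550 + 25·184 = -1886 - 6600 + 4600 = -3886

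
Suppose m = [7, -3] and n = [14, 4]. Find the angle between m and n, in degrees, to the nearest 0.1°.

m · n = 7·14 + (-3)·4 = 98 - 12 = 86
|m|² = 49 + 9 = 58,  |m| = √58 ≈ 7.615773
|n|² = 196 + 16 = 212,  |n| = √212 ≈ 14.560220
cos θ = 86 / (7.615773 · 14.560220) ≈ 0.77556
θ = arccos(0.77556) ≈ 39.1°

39.1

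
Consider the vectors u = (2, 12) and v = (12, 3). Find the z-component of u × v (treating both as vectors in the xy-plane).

2·3 - 12·12 = 6 - 144 = -138

-138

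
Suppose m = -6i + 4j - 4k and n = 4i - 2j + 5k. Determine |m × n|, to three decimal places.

18.868

i: 4·5 - (-4)·(-2) = 20 - 8 = 12
j: (-4)·4 - (-6)·5 = -16 - (-30) = 14
k: (-6)·(-2) - 4·4 = 12 - 16 = -4
m × n = (12, 14, -4)
|m × n| = √(12² + 14² + (-4)²) = √356 ≈ 18.8680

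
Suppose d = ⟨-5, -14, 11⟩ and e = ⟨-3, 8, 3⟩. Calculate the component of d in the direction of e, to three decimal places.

-7.068

d · e = (-5)·(-3) + (-14)·8 + 11·3 = 15 - 112 + 33 = -64
|e| = √(9 + 64 + 9) = √82 ≈ 9.0554
comp_e d = -64 / √82 ≈ -7.068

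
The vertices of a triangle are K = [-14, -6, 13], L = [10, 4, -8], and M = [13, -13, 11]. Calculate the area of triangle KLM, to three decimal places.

349.676

KL = (24, 10, -21),  KM = (27, -7, -2)
i: 10·(-2) - (-21)·(-7) = -20 - 147 = -167
j: (-21)·27 - 24·(-2) = -567 - (-48) = -519
k: 24·(-7) - 10·27 = -168 - 270 = -438
KL × KM = (-167, -519, -438)
|KL × KM| = √489094 ≈ 699.3526
area = ½ · 699.3526 ≈ 349.676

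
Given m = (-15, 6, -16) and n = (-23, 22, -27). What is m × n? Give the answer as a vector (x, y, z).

i: 6·(-27) - (-16)·22 = -162 - (-352) = 190
j: (-16)·(-23) - (-15)·(-27) = 368 - 405 = -37
k: (-15)·22 - 6·(-23) = -330 - (-138) = -192
m × n = (190, -37, -192)

(190, -37, -192)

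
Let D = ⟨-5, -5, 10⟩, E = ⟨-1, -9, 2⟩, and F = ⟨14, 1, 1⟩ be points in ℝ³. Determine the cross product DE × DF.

(84, -116, 100)

DE = (4, -4, -8)
DF = (19, 6, -9)
i: (-4)·(-9) - (-8)·6 = 36 - (-48) = 84
j: (-8)·19 - 4·(-9) = -152 - (-36) = -116
k: 4·6 - (-4)·19 = 24 - (-76) = 100
DE × DF = (84, -116, 100)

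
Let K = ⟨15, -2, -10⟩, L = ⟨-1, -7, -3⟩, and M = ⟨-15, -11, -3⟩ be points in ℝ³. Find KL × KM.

KL = (-16, -5, 7)
KM = (-30, -9, 7)
i: (-5)·7 - 7·(-9) = -35 - (-63) = 28
j: 7·(-30) - (-16)·7 = -210 - (-112) = -98
k: (-16)·(-9) - (-5)·(-30) = 144 - 150 = -6
KL × KM = (28, -98, -6)

(28, -98, -6)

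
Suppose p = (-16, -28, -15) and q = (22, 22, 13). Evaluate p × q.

i: (-28)·13 - (-15)·22 = -364 - (-330) = -34
j: (-15)·22 - (-16)·13 = -330 - (-208) = -122
k: (-16)·22 - (-28)·22 = -352 - (-616) = 264
p × q = (-34, -122, 264)

(-34, -122, 264)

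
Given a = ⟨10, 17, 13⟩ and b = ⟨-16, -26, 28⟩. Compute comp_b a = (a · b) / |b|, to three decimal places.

a · b = 10·(-16) + 17·(-26) + 13·28 = -160 - 442 + 364 = -238
|b| = √(256 + 676 + 784) = √1716 ≈ 41.4246
comp_b a = -238 / √1716 ≈ -5.745

-5.745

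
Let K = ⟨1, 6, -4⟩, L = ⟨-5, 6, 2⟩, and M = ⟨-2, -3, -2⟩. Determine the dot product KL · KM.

30

KL = L − K = (-6, 0, 6)
KM = M − K = (-3, -9, 2)
KL · KM = (-6)·(-3) + 0·(-9) + 6·2 = 18 + 0 + 12 = 30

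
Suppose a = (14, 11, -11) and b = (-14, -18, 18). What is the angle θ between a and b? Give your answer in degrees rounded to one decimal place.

a · b = 14·(-14) + 11·(-18) + (-11)·18 = -196 - 198 - 198 = -592
|a|² = 196 + 121 + 121 = 438,  |a| = √438 ≈ 20.928450
|b|² = 196 + 324 + 324 = 844,  |b| = √844 ≈ 29.051678
cos θ = -592 / (20.928450 · 29.051678) ≈ -0.97367
θ = arccos(-0.97367) ≈ 166.8°

166.8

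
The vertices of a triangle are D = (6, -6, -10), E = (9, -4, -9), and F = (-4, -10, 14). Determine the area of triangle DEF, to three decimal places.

DE = (3, 2, 1),  DF = (-10, -4, 24)
i: 2·24 - 1·(-4) = 48 - (-4) = 52
j: 1·(-10) - 3·24 = -10 - 72 = -82
k: 3·(-4) - 2·(-10) = -12 - (-20) = 8
DE × DF = (52, -82, 8)
|DE × DF| = √9492 ≈ 97.4269
area = ½ · 97.4269 ≈ 48.713

48.713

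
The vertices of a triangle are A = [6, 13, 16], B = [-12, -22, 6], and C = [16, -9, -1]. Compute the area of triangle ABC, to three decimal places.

464.214

AB = (-18, -35, -10),  AC = (10, -22, -17)
i: (-35)·(-17) - (-10)·(-22) = 595 - 220 = 375
j: (-10)·10 - (-18)·(-17) = -100 - 306 = -406
k: (-18)·(-22) - (-35)·10 = 396 - (-350) = 746
AB × AC = (375, -406, 746)
|AB × AC| = √861977 ≈ 928.4272
area = ½ · 928.4272 ≈ 464.214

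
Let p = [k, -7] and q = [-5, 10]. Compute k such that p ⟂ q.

-14

p · q = k·(-5) + (-7)·10 = -70 - 5k
Set equal to 0: -5k = 70, so k = -14.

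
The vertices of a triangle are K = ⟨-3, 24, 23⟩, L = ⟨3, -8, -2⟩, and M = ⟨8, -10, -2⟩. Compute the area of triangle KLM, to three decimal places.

100.036

KL = (6, -32, -25),  KM = (11, -34, -25)
i: (-32)·(-25) - (-25)·(-34) = 800 - 850 = -50
j: (-25)·11 - 6·(-25) = -275 - (-150) = -125
k: 6·(-34) - (-32)·11 = -204 - (-352) = 148
KL × KM = (-50, -125, 148)
|KL × KM| = √40029 ≈ 200.0725
area = ½ · 200.0725 ≈ 100.036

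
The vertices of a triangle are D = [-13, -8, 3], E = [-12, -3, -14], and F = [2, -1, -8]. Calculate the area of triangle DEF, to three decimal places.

130.629

DE = (1, 5, -17),  DF = (15, 7, -11)
i: 5·(-11) - (-17)·7 = -55 - (-119) = 64
j: (-17)·15 - 1·(-11) = -255 - (-11) = -244
k: 1·7 - 5·15 = 7 - 75 = -68
DE × DF = (64, -244, -68)
|DE × DF| = √68256 ≈ 261.2585
area = ½ · 261.2585 ≈ 130.629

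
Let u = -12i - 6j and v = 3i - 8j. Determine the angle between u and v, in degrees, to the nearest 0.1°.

u · v = (-12)·3 + (-6)·(-8) = -36 + 48 = 12
|u|² = 144 + 36 = 180,  |u| = √180 ≈ 13.416408
|v|² = 9 + 64 = 73,  |v| = √73 ≈ 8.544004
cos θ = 12 / (13.416408 · 8.544004) ≈ 0.10468
θ = arccos(0.10468) ≈ 84.0°

84.0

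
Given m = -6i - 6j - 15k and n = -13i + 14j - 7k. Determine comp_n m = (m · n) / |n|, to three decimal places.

m · n = (-6)·(-13) + (-6)·14 + (-15)·(-7) = 78 - 84 + 105 = 99
|n| = √(169 + 196 + 49) = √414 ≈ 20.3470
comp_n m = 99 / √414 ≈ 4.866

4.866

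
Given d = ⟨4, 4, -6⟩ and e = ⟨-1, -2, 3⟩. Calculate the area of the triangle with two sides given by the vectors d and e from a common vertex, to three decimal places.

3.606

i: 4·3 - (-6)·(-2) = 12 - 12 = 0
j: (-6)·(-1) - 4·3 = 6 - 12 = -6
k: 4·(-2) - 4·(-1) = -8 - (-4) = -4
d × e = (0, -6, -4)
|d × e| = √(0² + (-6)² + (-4)²) = √52 ≈ 7.2111
area = ½ · 7.2111 ≈ 3.606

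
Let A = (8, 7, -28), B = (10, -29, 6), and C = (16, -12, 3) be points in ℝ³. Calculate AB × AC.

AB = (2, -36, 34)
AC = (8, -19, 31)
i: (-36)·31 - 34·(-19) = -1116 - (-646) = -470
j: 34·8 - 2·31 = 272 - 62 = 210
k: 2·(-19) - (-36)·8 = -38 - (-288) = 250
AB × AC = (-470, 210, 250)

(-470, 210, 250)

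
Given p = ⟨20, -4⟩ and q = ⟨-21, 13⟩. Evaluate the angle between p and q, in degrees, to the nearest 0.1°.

p · q = 20·(-21) + (-4)·13 = -420 - 52 = -472
|p|² = 400 + 16 = 416,  |p| = √416 ≈ 20.396078
|q|² = 441 + 169 = 610,  |q| = √610 ≈ 24.698178
cos θ = -472 / (20.396078 · 24.698178) ≈ -0.93698
θ = arccos(-0.93698) ≈ 159.6°

159.6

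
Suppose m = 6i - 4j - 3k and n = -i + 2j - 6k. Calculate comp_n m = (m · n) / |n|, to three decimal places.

0.625

m · n = 6·(-1) + (-4)·2 + (-3)·(-6) = -6 - 8 + 18 = 4
|n| = √(1 + 4 + 36) = √41 ≈ 6.4031
comp_n m = 4 / √41 ≈ 0.625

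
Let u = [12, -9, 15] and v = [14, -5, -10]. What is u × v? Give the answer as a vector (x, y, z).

i: (-9)·(-10) - 15·(-5) = 90 - (-75) = 165
j: 15·14 - 12·(-10) = 210 - (-120) = 330
k: 12·(-5) - (-9)·14 = -60 - (-126) = 66
u × v = (165, 330, 66)

(165, 330, 66)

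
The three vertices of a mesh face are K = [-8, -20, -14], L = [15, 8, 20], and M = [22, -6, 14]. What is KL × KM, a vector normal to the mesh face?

KL = (23, 28, 34)
KM = (30, 14, 28)
i: 28·28 - 34·14 = 784 - 476 = 308
j: 34·30 - 23·28 = 1020 - 644 = 376
k: 23·14 - 28·30 = 322 - 840 = -518
KL × KM = (308, 376, -518)

(308, 376, -518)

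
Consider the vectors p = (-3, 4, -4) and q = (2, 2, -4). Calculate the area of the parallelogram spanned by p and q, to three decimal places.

25.690

i: 4·(-4) - (-4)·2 = -16 - (-8) = -8
j: (-4)·2 - (-3)·(-4) = -8 - 12 = -20
k: (-3)·2 - 4·2 = -6 - 8 = -14
p × q = (-8, -20, -14)
|p × q| = √((-8)² + (-20)² + (-14)²) = √660 ≈ 25.6905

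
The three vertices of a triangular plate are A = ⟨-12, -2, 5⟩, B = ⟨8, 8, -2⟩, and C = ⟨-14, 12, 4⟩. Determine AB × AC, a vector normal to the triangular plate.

(88, 34, 300)

AB = (20, 10, -7)
AC = (-2, 14, -1)
i: 10·(-1) - (-7)·14 = -10 - (-98) = 88
j: (-7)·(-2) - 20·(-1) = 14 - (-20) = 34
k: 20·14 - 10·(-2) = 280 - (-20) = 300
AB × AC = (88, 34, 300)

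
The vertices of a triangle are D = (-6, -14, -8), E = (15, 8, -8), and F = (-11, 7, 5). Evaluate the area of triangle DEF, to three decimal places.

DE = (21, 22, 0),  DF = (-5, 21, 13)
i: 22·13 - 0·21 = 286 - 0 = 286
j: 0·(-5) - 21·13 = 0 - 273 = -273
k: 21·21 - 22·(-5) = 441 - (-110) = 551
DE × DF = (286, -273, 551)
|DE × DF| = √459926 ≈ 678.1784
area = ½ · 678.1784 ≈ 339.089

339.089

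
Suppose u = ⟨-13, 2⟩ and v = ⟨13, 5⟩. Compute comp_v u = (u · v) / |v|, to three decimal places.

u · v = (-13)·13 + 2·5 = -169 + 10 = -159
|v| = √(169 + 25) = √194 ≈ 13.9284
comp_v u = -159 / √194 ≈ -11.416

-11.416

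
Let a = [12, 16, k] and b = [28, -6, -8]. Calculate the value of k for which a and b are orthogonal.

30

a · b = 12·28 + 16·(-6) + k·(-8) = 240 - 8k
Set equal to 0: -8k = -240, so k = 30.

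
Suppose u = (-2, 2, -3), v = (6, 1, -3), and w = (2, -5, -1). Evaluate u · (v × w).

v × w:
i: 1·(-1) - (-3)·(-5) = -1 - 15 = -16
j: (-3)·2 - 6·(-1) = -6 - (-6) = 0
k: 6·(-5) - 1·2 = -30 - 2 = -32
v × w = (-16, 0, -32)
u · (v × w) = (-2)·(-16) + 2·0 + (-3)·(-32) = 32 + 0 + 96 = 128

128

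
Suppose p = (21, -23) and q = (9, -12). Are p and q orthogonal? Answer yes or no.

p · q = 21·9 + (-23)·(-12) = 189 + 276 = 465
Nonzero, so the vectors are not orthogonal.

no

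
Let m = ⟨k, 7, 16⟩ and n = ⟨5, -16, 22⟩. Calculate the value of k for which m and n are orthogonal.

-48

m · n = k·5 + 7·(-16) + 16·22 = 240 + 5k
Set equal to 0: 5k = -240, so k = -48.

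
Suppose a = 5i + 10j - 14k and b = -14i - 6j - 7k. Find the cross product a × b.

(-154, 231, 110)

i: 10·(-7) - (-14)·(-6) = -70 - 84 = -154
j: (-14)·(-14) - 5·(-7) = 196 - (-35) = 231
k: 5·(-6) - 10·(-14) = -30 - (-140) = 110
a × b = (-154, 231, 110)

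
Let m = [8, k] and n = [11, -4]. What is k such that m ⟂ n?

m · n = 8·11 + k·(-4) = 88 - 4k
Set equal to 0: -4k = -88, so k = 22.

22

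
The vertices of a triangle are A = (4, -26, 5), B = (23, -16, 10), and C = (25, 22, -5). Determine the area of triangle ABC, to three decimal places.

416.962

AB = (19, 10, 5),  AC = (21, 48, -10)
i: 10·(-10) - 5·48 = -100 - 240 = -340
j: 5·21 - 19·(-10) = 105 - (-190) = 295
k: 19·48 - 10·21 = 912 - 210 = 702
AB × AC = (-340, 295, 702)
|AB × AC| = √695429 ≈ 833.9239
area = ½ · 833.9239 ≈ 416.962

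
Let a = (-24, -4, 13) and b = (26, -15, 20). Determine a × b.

i: (-4)·20 - 13·(-15) = -80 - (-195) = 115
j: 13·26 - (-24)·20 = 338 - (-480) = 818
k: (-24)·(-15) - (-4)·26 = 360 - (-104) = 464
a × b = (115, 818, 464)

(115, 818, 464)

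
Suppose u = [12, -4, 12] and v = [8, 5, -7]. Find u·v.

u · v = 12·8 + (-4)·5 + 12·(-7) = 96 - 20 - 84 = -8

-8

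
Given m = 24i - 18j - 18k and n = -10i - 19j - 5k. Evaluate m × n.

(-252, 300, -636)

i: (-18)·(-5) - (-18)·(-19) = 90 - 342 = -252
j: (-18)·(-10) - 24·(-5) = 180 - (-120) = 300
k: 24·(-19) - (-18)·(-10) = -456 - 180 = -636
m × n = (-252, 300, -636)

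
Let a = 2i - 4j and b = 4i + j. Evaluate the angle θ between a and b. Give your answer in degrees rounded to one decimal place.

77.5

a · b = 2·4 + (-4)·1 = 8 - 4 = 4
|a|² = 4 + 16 = 20,  |a| = √20 ≈ 4.472136
|b|² = 16 + 1 = 17,  |b| = √17 ≈ 4.123106
cos θ = 4 / (4.472136 · 4.123106) ≈ 0.21693
θ = arccos(0.21693) ≈ 77.5°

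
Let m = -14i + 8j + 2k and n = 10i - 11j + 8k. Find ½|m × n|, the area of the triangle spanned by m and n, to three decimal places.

87.029

i: 8·8 - 2·(-11) = 64 - (-22) = 86
j: 2·10 - (-14)·8 = 20 - (-112) = 132
k: (-14)·(-11) - 8·10 = 154 - 80 = 74
m × n = (86, 132, 74)
|m × n| = √(86² + 132² + 74²) = √30296 ≈ 174.0575
area = ½ · 174.0575 ≈ 87.029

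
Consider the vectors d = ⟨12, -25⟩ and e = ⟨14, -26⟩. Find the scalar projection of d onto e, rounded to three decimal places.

27.701

d · e = 12·14 + (-25)·(-26) = 168 + 650 = 818
|e| = √(196 + 676) = √872 ≈ 29.5296
comp_e d = 818 / √872 ≈ 27.701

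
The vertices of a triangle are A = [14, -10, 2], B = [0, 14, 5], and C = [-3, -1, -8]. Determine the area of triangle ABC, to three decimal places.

216.387

AB = (-14, 24, 3),  AC = (-17, 9, -10)
i: 24·(-10) - 3·9 = -240 - 27 = -267
j: 3·(-17) - (-14)·(-10) = -51 - 140 = -191
k: (-14)·9 - 24·(-17) = -126 - (-408) = 282
AB × AC = (-267, -191, 282)
|AB × AC| = √187294 ≈ 432.7748
area = ½ · 432.7748 ≈ 216.387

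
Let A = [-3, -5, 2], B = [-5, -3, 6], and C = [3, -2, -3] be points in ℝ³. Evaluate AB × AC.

AB = (-2, 2, 4)
AC = (6, 3, -5)
i: 2·(-5) - 4·3 = -10 - 12 = -22
j: 4·6 - (-2)·(-5) = 24 - 10 = 14
k: (-2)·3 - 2·6 = -6 - 12 = -18
AB × AC = (-22, 14, -18)

(-22, 14, -18)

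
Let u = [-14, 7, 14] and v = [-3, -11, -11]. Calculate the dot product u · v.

u · v = (-14)·(-3) + 7·(-11) + 14·(-11) = 42 - 77 - 154 = -189

-189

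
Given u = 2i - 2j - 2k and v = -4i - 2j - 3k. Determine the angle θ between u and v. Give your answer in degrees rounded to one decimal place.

u · v = 2·(-4) + (-2)·(-2) + (-2)·(-3) = -8 + 4 + 6 = 2
|u|² = 4 + 4 + 4 = 12,  |u| = √12 ≈ 3.464102
|v|² = 16 + 4 + 9 = 29,  |v| = √29 ≈ 5.385165
cos θ = 2 / (3.464102 · 5.385165) ≈ 0.10721
θ = arccos(0.10721) ≈ 83.8°

83.8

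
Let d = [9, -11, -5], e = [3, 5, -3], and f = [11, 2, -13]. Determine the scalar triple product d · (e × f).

-352

e × f:
i: 5·(-13) - (-3)·2 = -65 - (-6) = -59
j: (-3)·11 - 3·(-13) = -33 - (-39) = 6
k: 3·2 - 5·11 = 6 - 55 = -49
e × f = (-59, 6, -49)
d · (e × f) = 9·(-59) + (-11)·6 + (-5)·(-49) = -531 - 66 + 245 = -352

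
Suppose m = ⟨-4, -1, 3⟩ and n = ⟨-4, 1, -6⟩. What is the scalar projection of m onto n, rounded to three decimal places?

-0.412

m · n = (-4)·(-4) + (-1)·1 + 3·(-6) = 16 - 1 - 18 = -3
|n| = √(16 + 1 + 36) = √53 ≈ 7.2801
comp_n m = -3 / √53 ≈ -0.412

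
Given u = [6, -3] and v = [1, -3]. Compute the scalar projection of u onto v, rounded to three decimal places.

u · v = 6·1 + (-3)·(-3) = 6 + 9 = 15
|v| = √(1 + 9) = √10 ≈ 3.1623
comp_v u = 15 / √10 ≈ 4.743

4.743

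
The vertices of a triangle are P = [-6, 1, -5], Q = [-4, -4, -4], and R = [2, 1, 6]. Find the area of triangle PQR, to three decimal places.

PQ = (2, -5, 1),  PR = (8, 0, 11)
i: (-5)·11 - 1·0 = -55 - 0 = -55
j: 1·8 - 2·11 = 8 - 22 = -14
k: 2·0 - (-5)·8 = 0 - (-40) = 40
PQ × PR = (-55, -14, 40)
|PQ × PR| = √4821 ≈ 69.4334
area = ½ · 69.4334 ≈ 34.717

34.717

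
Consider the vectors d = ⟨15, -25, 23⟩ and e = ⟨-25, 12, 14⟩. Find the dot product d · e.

-353

d · e = 15·(-25) + (-25)·12 + 23·14 = -375 - 300 + 322 = -353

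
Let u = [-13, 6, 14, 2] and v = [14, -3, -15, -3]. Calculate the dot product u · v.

-416

u · v = (-13)·14 + 6·(-3) + 14·(-15) + 2·(-3) = -182 - 18 - 210 - 6 = -416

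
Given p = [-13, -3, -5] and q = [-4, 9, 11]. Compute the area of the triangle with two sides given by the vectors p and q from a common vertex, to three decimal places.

104.108

i: (-3)·11 - (-5)·9 = -33 - (-45) = 12
j: (-5)·(-4) - (-13)·11 = 20 - (-143) = 163
k: (-13)·9 - (-3)·(-4) = -117 - 12 = -129
p × q = (12, 163, -129)
|p × q| = √(12² + 163² + (-129)²) = √43354 ≈ 208.2162
area = ½ · 208.2162 ≈ 104.108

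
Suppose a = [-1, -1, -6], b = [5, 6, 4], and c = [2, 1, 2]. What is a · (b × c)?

36

b × c:
i: 6·2 - 4·1 = 12 - 4 = 8
j: 4·2 - 5·2 = 8 - 10 = -2
k: 5·1 - 6·2 = 5 - 12 = -7
b × c = (8, -2, -7)
a · (b × c) = (-1)·8 + (-1)·(-2) + (-6)·(-7) = -8 + 2 + 42 = 36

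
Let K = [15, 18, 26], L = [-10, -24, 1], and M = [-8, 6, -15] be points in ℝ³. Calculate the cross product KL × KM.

(1422, -450, -666)

KL = (-25, -42, -25)
KM = (-23, -12, -41)
i: (-42)·(-41) - (-25)·(-12) = 1722 - 300 = 1422
j: (-25)·(-23) - (-25)·(-41) = 575 - 1025 = -450
k: (-25)·(-12) - (-42)·(-23) = 300 - 966 = -666
KL × KM = (1422, -450, -666)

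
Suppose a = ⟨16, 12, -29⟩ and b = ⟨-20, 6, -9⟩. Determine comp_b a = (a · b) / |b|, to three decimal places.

a · b = 16·(-20) + 12·6 + (-29)·(-9) = -320 + 72 + 261 = 13
|b| = √(400 + 36 + 81) = √517 ≈ 22.7376
comp_b a = 13 / √517 ≈ 0.572

0.572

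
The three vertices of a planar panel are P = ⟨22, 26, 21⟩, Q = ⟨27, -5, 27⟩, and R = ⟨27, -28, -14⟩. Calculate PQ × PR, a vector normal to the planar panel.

PQ = (5, -31, 6)
PR = (5, -54, -35)
i: (-31)·(-35) - 6·(-54) = 1085 - (-324) = 1409
j: 6·5 - 5·(-35) = 30 - (-175) = 205
k: 5·(-54) - (-31)·5 = -270 - (-155) = -115
PQ × PR = (1409, 205, -115)

(1409, 205, -115)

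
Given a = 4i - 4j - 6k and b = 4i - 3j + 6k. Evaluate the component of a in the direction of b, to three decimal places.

-1.024

a · b = 4·4 + (-4)·(-3) + (-6)·6 = 16 + 12 - 36 = -8
|b| = √(16 + 9 + 36) = √61 ≈ 7.8102
comp_b a = -8 / √61 ≈ -1.024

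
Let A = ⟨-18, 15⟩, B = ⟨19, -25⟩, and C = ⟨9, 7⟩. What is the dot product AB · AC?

1319

AB = B − A = (37, -40)
AC = C − A = (27, -8)
AB · AC = 37·27 + (-40)·(-8) = 999 + 320 = 1319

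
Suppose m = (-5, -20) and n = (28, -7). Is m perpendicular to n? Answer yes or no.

m · n = (-5)·28 + (-20)·(-7) = -140 + 140 = 0
Zero, so the vectors are orthogonal.

yes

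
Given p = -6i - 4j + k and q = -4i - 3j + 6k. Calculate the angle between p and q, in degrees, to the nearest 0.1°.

p · q = (-6)·(-4) + (-4)·(-3) + 1·6 = 24 + 12 + 6 = 42
|p|² = 36 + 16 + 1 = 53,  |p| = √53 ≈ 7.280110
|q|² = 16 + 9 + 36 = 61,  |q| = √61 ≈ 7.810250
cos θ = 42 / (7.280110 · 7.810250) ≈ 0.73866
θ = arccos(0.73866) ≈ 42.4°

42.4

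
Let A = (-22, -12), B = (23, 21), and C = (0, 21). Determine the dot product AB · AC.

2079

AB = B − A = (45, 33)
AC = C − A = (22, 33)
AB · AC = 45·22 + 33·33 = 990 + 1089 = 2079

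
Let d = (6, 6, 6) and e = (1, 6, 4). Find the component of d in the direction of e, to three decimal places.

d · e = 6·1 + 6·6 + 6·4 = 6 + 36 + 24 = 66
|e| = √(1 + 36 + 16) = √53 ≈ 7.2801
comp_e d = 66 / √53 ≈ 9.066

9.066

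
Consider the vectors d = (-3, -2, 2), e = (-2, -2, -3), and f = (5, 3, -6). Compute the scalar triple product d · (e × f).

e × f:
i: (-2)·(-6) - (-3)·3 = 12 - (-9) = 21
j: (-3)·5 - (-2)·(-6) = -15 - 12 = -27
k: (-2)·3 - (-2)·5 = -6 - (-10) = 4
e × f = (21, -27, 4)
d · (e × f) = (-3)·21 + (-2)·(-27) + 2·4 = -63 + 54 + 8 = -1

-1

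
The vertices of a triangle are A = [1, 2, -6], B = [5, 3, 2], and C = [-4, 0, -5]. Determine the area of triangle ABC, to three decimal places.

23.633

AB = (4, 1, 8),  AC = (-5, -2, 1)
i: 1·1 - 8·(-2) = 1 - (-16) = 17
j: 8·(-5) - 4·1 = -40 - 4 = -44
k: 4·(-2) - 1·(-5) = -8 - (-5) = -3
AB × AC = (17, -44, -3)
|AB × AC| = √2234 ≈ 47.2652
area = ½ · 47.2652 ≈ 23.633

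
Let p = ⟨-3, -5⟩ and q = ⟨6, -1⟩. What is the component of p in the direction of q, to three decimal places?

p · q = (-3)·6 + (-5)·(-1) = -18 + 5 = -13
|q| = √(36 + 1) = √37 ≈ 6.0828
comp_q p = -13 / √37 ≈ -2.137

-2.137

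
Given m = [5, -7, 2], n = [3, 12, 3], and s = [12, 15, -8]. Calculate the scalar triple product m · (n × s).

n × s:
i: 12·(-8) - 3·15 = -96 - 45 = -141
j: 3·12 - 3·(-8) = 36 - (-24) = 60
k: 3·15 - 12·12 = 45 - 144 = -99
n × s = (-141, 60, -99)
m · (n × s) = 5·(-141) + (-7)·60 + 2·(-99) = -705 - 420 - 198 = -1323

-1323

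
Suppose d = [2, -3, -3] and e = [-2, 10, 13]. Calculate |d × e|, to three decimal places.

26.019

i: (-3)·13 - (-3)·10 = -39 - (-30) = -9
j: (-3)·(-2) - 2·13 = 6 - 26 = -20
k: 2·10 - (-3)·(-2) = 20 - 6 = 14
d × e = (-9, -20, 14)
|d × e| = √((-9)² + (-20)² + 14²) = √677 ≈ 26.0192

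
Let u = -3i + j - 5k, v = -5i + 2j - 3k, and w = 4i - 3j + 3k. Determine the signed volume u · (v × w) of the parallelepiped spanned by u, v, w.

-23

v × w:
i: 2·3 - (-3)·(-3) = 6 - 9 = -3
j: (-3)·4 - (-5)·3 = -12 - (-15) = 3
k: (-5)·(-3) - 2·4 = 15 - 8 = 7
v × w = (-3, 3, 7)
u · (v × w) = (-3)·(-3) + 1·3 + (-5)·7 = 9 + 3 - 35 = -23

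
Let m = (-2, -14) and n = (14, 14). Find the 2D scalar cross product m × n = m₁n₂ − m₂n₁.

(-2)·14 - (-14)·14 = -28 - (-196) = 168

168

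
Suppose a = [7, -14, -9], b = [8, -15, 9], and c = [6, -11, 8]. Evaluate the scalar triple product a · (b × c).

-25

b × c:
i: (-15)·8 - 9·(-11) = -120 - (-99) = -21
j: 9·6 - 8·8 = 54 - 64 = -10
k: 8·(-11) - (-15)·6 = -88 - (-90) = 2
b × c = (-21, -10, 2)
a · (b × c) = 7·(-21) + (-14)·(-10) + (-9)·2 = -147 + 140 - 18 = -25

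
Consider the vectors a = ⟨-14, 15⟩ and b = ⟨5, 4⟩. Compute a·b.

-10

a · b = (-14)·5 + 15·4 = -70 + 60 = -10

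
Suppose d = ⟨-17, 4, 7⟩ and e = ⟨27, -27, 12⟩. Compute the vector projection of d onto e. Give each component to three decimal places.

(-8.140, 8.140, -3.618)

d · e = (-17)·27 + 4·(-27) + 7·12 = -459 - 108 + 84 = -483
|e|² = 729 + 729 + 144 = 1602
proj_e d = (-483/1602) · (27, -27, 12) ≈ (-8.140, 8.140, -3.618)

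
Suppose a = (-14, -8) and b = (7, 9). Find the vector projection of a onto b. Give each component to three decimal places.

a · b = (-14)·7 + (-8)·9 = -98 - 72 = -170
|b|² = 49 + 81 = 130
proj_b a = (-170/130) · (7, 9) ≈ (-9.154, -11.769)

(-9.154, -11.769)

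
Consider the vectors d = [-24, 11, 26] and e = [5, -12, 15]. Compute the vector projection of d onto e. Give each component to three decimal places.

d · e = (-24)·5 + 11·(-12) + 26·15 = -120 - 132 + 390 = 138
|e|² = 25 + 144 + 225 = 394
proj_e d = (138/394) · (5, -12, 15) ≈ (1.751, -4.203, 5.254)

(1.751, -4.203, 5.254)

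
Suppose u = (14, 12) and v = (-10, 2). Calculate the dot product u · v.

-116

u · v = 14·(-10) + 12·2 = -140 + 24 = -116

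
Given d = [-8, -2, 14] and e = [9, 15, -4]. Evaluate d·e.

-158

d · e = (-8)·9 + (-2)·15 + 14·(-4) = -72 - 30 - 56 = -158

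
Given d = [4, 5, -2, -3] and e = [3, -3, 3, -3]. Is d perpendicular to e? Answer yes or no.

yes

d · e = 4·3 + 5·(-3) + (-2)·3 + (-3)·(-3) = 12 - 15 - 6 + 9 = 0
Zero, so the vectors are orthogonal.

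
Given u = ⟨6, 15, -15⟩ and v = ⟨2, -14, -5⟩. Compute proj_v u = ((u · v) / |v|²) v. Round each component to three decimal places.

u · v = 6·2 + 15·(-14) + (-15)·(-5) = 12 - 210 + 75 = -123
|v|² = 4 + 196 + 25 = 225
proj_v u = (-123/225) · (2, -14, -5) ≈ (-1.093, 7.653, 2.733)

(-1.093, 7.653, 2.733)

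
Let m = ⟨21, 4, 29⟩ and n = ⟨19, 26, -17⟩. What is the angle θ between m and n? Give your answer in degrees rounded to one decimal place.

m · n = 21·19 + 4·26 + 29·(-17) = 399 + 104 - 493 = 10
|m|² = 441 + 16 + 841 = 1298,  |m| = √1298 ≈ 36.027767
|n|² = 361 + 676 + 289 = 1326,  |n| = √1326 ≈ 36.414283
cos θ = 10 / (36.027767 · 36.414283) ≈ 0.00762
θ = arccos(0.00762) ≈ 89.6°

89.6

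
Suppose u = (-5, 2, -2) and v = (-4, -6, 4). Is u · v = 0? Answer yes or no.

u · v = (-5)·(-4) + 2·(-6) + (-2)·4 = 20 - 12 - 8 = 0
Zero, so the vectors are orthogonal.

yes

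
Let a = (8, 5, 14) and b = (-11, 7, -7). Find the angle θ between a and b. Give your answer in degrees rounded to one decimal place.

a · b = 8·(-11) + 5·7 + 14·(-7) = -88 + 35 - 98 = -151
|a|² = 64 + 25 + 196 = 285,  |a| = √285 ≈ 16.881943
|b|² = 121 + 49 + 49 = 219,  |b| = √219 ≈ 14.798649
cos θ = -151 / (16.881943 · 14.798649) ≈ -0.60441
θ = arccos(-0.60441) ≈ 127.2°

127.2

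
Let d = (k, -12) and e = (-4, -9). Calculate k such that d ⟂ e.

d · e = k·(-4) + (-12)·(-9) = 108 - 4k
Set equal to 0: -4k = -108, so k = 27.

27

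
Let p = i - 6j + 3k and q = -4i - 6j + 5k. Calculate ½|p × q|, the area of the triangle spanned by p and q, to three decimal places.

18.255

i: (-6)·5 - 3·(-6) = -30 - (-18) = -12
j: 3·(-4) - 1·5 = -12 - 5 = -17
k: 1·(-6) - (-6)·(-4) = -6 - 24 = -30
p × q = (-12, -17, -30)
|p × q| = √((-12)² + (-17)² + (-30)²) = √1333 ≈ 36.5103
area = ½ · 36.5103 ≈ 18.255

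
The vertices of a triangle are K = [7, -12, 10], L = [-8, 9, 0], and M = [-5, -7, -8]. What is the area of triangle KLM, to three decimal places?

KL = (-15, 21, -10),  KM = (-12, 5, -18)
i: 21·(-18) - (-10)·5 = -378 - (-50) = -328
j: (-10)·(-12) - (-15)·(-18) = 120 - 270 = -150
k: (-15)·5 - 21·(-12) = -75 - (-252) = 177
KL × KM = (-328, -150, 177)
|KL × KM| = √161413 ≈ 401.7624
area = ½ · 401.7624 ≈ 200.881

200.881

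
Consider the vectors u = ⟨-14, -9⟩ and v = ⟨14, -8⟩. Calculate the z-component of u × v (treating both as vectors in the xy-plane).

(-14)·(-8) - (-9)·14 = 112 - (-126) = 238

238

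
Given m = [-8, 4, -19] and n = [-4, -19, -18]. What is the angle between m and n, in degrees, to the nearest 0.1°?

m · n = (-8)·(-4) + 4·(-19) + (-19)·(-18) = 32 - 76 + 342 = 298
|m|² = 64 + 16 + 361 = 441,  |m| = √441 ≈ 21.000000
|n|² = 16 + 361 + 324 = 701,  |n| = √701 ≈ 26.476405
cos θ = 298 / (21.000000 · 26.476405) ≈ 0.53597
θ = arccos(0.53597) ≈ 57.6°

57.6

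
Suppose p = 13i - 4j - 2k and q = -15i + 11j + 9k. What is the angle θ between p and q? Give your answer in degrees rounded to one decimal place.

154.8

p · q = 13·(-15) + (-4)·11 + (-2)·9 = -195 - 44 - 18 = -257
|p|² = 169 + 16 + 4 = 189,  |p| = √189 ≈ 13.747727
|q|² = 225 + 121 + 81 = 427,  |q| = √427 ≈ 20.663978
cos θ = -257 / (13.747727 · 20.663978) ≈ -0.90467
θ = arccos(-0.90467) ≈ 154.8°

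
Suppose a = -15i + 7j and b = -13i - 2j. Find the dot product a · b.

a · b = (-15)·(-13) + 7·(-2) = 195 - 14 = 181

181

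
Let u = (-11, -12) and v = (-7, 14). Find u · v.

-91

u · v = (-11)·(-7) + (-12)·14 = 77 - 168 = -91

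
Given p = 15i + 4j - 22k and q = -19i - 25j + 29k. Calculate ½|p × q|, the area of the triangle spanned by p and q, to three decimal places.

i: 4·29 - (-22)·(-25) = 116 - 550 = -434
j: (-22)·(-19) - 15·29 = 418 - 435 = -17
k: 15·(-25) - 4·(-19) = -375 - (-76) = -299
p × q = (-434, -17, -299)
|p × q| = √((-434)² + (-17)² + (-299)²) = √278046 ≈ 527.3007
area = ½ · 527.3007 ≈ 263.650

263.650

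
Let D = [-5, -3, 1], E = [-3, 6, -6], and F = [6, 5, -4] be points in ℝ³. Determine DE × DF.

(11, -67, -83)

DE = (2, 9, -7)
DF = (11, 8, -5)
i: 9·(-5) - (-7)·8 = -45 - (-56) = 11
j: (-7)·11 - 2·(-5) = -77 - (-10) = -67
k: 2·8 - 9·11 = 16 - 99 = -83
DE × DF = (11, -67, -83)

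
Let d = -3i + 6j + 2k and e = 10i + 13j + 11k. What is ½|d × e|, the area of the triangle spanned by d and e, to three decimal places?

59.603

i: 6·11 - 2·13 = 66 - 26 = 40
j: 2·10 - (-3)·11 = 20 - (-33) = 53
k: (-3)·13 - 6·10 = -39 - 60 = -99
d × e = (40, 53, -99)
|d × e| = √(40² + 53² + (-99)²) = √14210 ≈ 119.2057
area = ½ · 119.2057 ≈ 59.603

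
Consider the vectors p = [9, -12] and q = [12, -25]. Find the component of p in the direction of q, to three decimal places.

14.713

p · q = 9·12 + (-12)·(-25) = 108 + 300 = 408
|q| = √(144 + 625) = √769 ≈ 27.7308
comp_q p = 408 / √769 ≈ 14.713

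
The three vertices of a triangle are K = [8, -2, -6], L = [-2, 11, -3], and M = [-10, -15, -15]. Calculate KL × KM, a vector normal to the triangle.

(-78, -144, 364)

KL = (-10, 13, 3)
KM = (-18, -13, -9)
i: 13·(-9) - 3·(-13) = -117 - (-39) = -78
j: 3·(-18) - (-10)·(-9) = -54 - 90 = -144
k: (-10)·(-13) - 13·(-18) = 130 - (-234) = 364
KL × KM = (-78, -144, 364)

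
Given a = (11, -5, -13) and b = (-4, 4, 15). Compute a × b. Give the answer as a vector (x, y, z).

(-23, -113, 24)

i: (-5)·15 - (-13)·4 = -75 - (-52) = -23
j: (-13)·(-4) - 11·15 = 52 - 165 = -113
k: 11·4 - (-5)·(-4) = 44 - 20 = 24
a × b = (-23, -113, 24)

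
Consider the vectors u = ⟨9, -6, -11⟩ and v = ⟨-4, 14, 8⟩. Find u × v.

(106, -28, 102)

i: (-6)·8 - (-11)·14 = -48 - (-154) = 106
j: (-11)·(-4) - 9·8 = 44 - 72 = -28
k: 9·14 - (-6)·(-4) = 126 - 24 = 102
u × v = (106, -28, 102)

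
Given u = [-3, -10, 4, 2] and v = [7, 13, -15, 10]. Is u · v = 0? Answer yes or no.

u · v = (-3)·7 + (-10)·13 + 4·(-15) + 2·10 = -21 - 130 - 60 + 20 = -191
Nonzero, so the vectors are not orthogonal.

no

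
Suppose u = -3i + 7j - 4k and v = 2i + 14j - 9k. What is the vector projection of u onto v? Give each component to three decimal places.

(0.911, 6.377, -4.100)

u · v = (-3)·2 + 7·14 + (-4)·(-9) = -6 + 98 + 36 = 128
|v|² = 4 + 196 + 81 = 281
proj_v u = (128/281) · (2, 14, -9) ≈ (0.911, 6.377, -4.100)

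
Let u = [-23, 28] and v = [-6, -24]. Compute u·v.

-534

u · v = (-23)·(-6) + 28·(-24) = 138 - 672 = -534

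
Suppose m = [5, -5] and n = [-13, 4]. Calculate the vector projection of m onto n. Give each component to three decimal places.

m · n = 5·(-13) + (-5)·4 = -65 - 20 = -85
|n|² = 169 + 16 = 185
proj_n m = (-85/185) · (-13, 4) ≈ (5.973, -1.838)

(5.973, -1.838)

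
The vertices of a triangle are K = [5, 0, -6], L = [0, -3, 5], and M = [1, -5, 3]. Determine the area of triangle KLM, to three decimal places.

15.443

KL = (-5, -3, 11),  KM = (-4, -5, 9)
i: (-3)·9 - 11·(-5) = -27 - (-55) = 28
j: 11·(-4) - (-5)·9 = -44 - (-45) = 1
k: (-5)·(-5) - (-3)·(-4) = 25 - 12 = 13
KL × KM = (28, 1, 13)
|KL × KM| = √954 ≈ 30.8869
area = ½ · 30.8869 ≈ 15.443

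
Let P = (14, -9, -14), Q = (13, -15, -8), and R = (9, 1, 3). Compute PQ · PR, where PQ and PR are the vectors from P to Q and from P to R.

PQ = Q − P = (-1, -6, 6)
PR = R − P = (-5, 10, 17)
PQ · PR = (-1)·(-5) + (-6)·10 + 6·17 = 5 - 60 + 102 = 47

47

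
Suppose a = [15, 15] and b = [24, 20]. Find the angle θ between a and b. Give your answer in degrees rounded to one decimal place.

a · b = 15·24 + 15·20 = 360 + 300 = 660
|a|² = 225 + 225 = 450,  |a| = √450 ≈ 21.213203
|b|² = 576 + 400 = 976,  |b| = √976 ≈ 31.240999
cos θ = 660 / (21.213203 · 31.240999) ≈ 0.99589
θ = arccos(0.99589) ≈ 5.2°

5.2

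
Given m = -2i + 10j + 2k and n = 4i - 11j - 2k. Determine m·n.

-122

m · n = (-2)·4 + 10·(-11) + 2·(-2) = -8 - 110 - 4 = -122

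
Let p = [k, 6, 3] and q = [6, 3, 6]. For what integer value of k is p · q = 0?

-6

p · q = k·6 + 6·3 + 3·6 = 36 + 6k
Set equal to 0: 6k = -36, so k = -6.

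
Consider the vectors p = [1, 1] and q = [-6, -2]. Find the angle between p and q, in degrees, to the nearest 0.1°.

p · q = 1·(-6) + 1·(-2) = -6 - 2 = -8
|p|² = 1 + 1 = 2,  |p| = √2 ≈ 1.414214
|q|² = 36 + 4 = 40,  |q| = √40 ≈ 6.324555
cos θ = -8 / (1.414214 · 6.324555) ≈ -0.89443
θ = arccos(-0.89443) ≈ 153.4°

153.4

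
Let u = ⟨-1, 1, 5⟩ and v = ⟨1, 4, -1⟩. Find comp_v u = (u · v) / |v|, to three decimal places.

u · v = (-1)·1 + 1·4 + 5·(-1) = -1 + 4 - 5 = -2
|v| = √(1 + 16 + 1) = √18 ≈ 4.2426
comp_v u = -2 / √18 ≈ -0.471

-0.471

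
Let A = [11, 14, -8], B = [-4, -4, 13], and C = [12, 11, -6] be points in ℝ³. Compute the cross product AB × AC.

AB = (-15, -18, 21)
AC = (1, -3, 2)
i: (-18)·2 - 21·(-3) = -36 - (-63) = 27
j: 21·1 - (-15)·2 = 21 - (-30) = 51
k: (-15)·(-3) - (-18)·1 = 45 - (-18) = 63
AB × AC = (27, 51, 63)

(27, 51, 63)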